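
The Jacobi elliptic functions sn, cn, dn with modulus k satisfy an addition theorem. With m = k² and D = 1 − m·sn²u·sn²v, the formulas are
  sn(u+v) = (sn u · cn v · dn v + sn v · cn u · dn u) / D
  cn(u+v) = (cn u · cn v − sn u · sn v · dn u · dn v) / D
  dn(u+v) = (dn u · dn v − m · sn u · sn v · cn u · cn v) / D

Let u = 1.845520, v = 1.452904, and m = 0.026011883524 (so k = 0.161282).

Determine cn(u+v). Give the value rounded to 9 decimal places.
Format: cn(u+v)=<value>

cn(u+v)=-0.990754535

sn u = 0.9661391914854971, cn u = -0.2580214384033815, dn u = 0.9877853305510892
sn v = 0.9919982739674831, cn v = 0.1262514334395228, dn v = 0.987118397624174
m = k² = 0.026011883524
D = 1 − m·sn²u·sn²v = 0.9761068707209055
cn(u+v) = (cn u·cn v − sn u·sn v·dn u·dn v)/D = -0.9670823091433437/0.9761068707209055 = -0.9907545353400733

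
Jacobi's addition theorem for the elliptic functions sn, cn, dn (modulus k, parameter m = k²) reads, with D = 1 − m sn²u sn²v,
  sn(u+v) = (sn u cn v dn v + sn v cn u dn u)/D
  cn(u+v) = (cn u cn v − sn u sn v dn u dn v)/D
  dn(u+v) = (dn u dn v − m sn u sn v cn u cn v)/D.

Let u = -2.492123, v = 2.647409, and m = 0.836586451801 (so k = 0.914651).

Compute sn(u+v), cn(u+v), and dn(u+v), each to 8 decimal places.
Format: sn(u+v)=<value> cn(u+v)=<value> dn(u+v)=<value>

sn(u+v)=0.15414981 cn(u+v)=0.98804749 dn(u+v)=0.99001055

sn u = -0.9983302628718809, cn u = -0.05776405659370956, dn u = 0.4076824434488322
sn v = 0.9925797641138087, cn v = -0.121595278986381, dn v = 0.4192646222318613
m = k² = 0.836586451801
D = 1 − m·sn²u·sn²v = 0.1785329775621616
sn(u+v) = (sn u·cn v·dn v + sn v·cn u·dn u)/D = 0.02752082481693862/0.1785329775621616 = 0.154149811383482
cn(u+v) = (cn u·cn v − sn u·sn v·dn u·dn v)/D = 0.1763990597441116/0.1785329775621616 = 0.9880474865361669
dn(u+v) = (dn u·dn v − m·sn u·sn v·cn u·cn v)/D = 0.1767495318620325/0.1785329775621616 = 0.9900105530951106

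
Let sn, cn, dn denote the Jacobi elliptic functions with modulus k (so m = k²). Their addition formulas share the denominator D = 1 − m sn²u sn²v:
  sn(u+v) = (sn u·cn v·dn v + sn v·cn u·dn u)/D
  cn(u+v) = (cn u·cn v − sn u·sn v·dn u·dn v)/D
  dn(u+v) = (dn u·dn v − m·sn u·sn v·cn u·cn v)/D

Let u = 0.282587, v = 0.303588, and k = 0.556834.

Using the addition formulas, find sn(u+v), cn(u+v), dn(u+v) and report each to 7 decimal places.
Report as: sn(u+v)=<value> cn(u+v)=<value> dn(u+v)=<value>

sn u = 0.2777399083321297, cn u = 0.9606563086347064, dn u = 0.9879685336667426
sn v = 0.2975929132606138, cn v = 0.9546928605457678, dn v = 0.9861745509102941
m = k² = 0.310064103556
D = 1 − m·sn²u·sn²v = 0.9978817694081659
sn(u+v) = (sn u·cn v·dn v + sn v·cn u·dn u)/D = 0.543935302219345/0.9978817694081659 = 0.5450899283809422
cn(u+v) = (cn u·cn v − sn u·sn v·dn u·dn v)/D = 0.836601704944905/0.9978817694081659 = 0.8383775819865768
dn(u+v) = (dn u·dn v − m·sn u·sn v·cn u·cn v)/D = 0.9508053006000445/0.9978817694081659 = 0.952823600699668

sn(u+v)=0.5450899 cn(u+v)=0.8383776 dn(u+v)=0.9528236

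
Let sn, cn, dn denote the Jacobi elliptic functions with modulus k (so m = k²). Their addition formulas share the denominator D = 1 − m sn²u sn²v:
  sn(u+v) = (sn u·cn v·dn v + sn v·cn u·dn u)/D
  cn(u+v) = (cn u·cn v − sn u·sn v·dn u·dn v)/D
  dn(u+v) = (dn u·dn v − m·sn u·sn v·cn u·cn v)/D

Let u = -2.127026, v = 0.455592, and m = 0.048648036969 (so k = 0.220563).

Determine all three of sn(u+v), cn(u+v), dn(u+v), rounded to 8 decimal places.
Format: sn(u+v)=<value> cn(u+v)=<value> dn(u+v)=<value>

sn u = -0.8655608609773149, cn u = -0.5008037499302589, dn u = 0.9816074085686607
sn v = 0.439333664957256, cn v = 0.8983239565074648, dn v = 0.995294049227531
m = k² = 0.048648036969
D = 1 − m·sn²u·sn²v = 0.9929652364021006
sn(u+v) = (sn u·cn v·dn v + sn v·cn u·dn u)/D = -0.9898681360063529/0.9929652364021006 = -0.9968809578802882
cn(u+v) = (cn u·cn v − sn u·sn v·dn u·dn v)/D = -0.07836474987127889/0.9929652364021006 = -0.0789199329426928
dn(u+v) = (dn u·dn v − m·sn u·sn v·cn u·cn v)/D = 0.9686654326310256/0.9929652364021006 = 0.9755280417881268

sn(u+v)=-0.99688096 cn(u+v)=-0.07891993 dn(u+v)=0.97552804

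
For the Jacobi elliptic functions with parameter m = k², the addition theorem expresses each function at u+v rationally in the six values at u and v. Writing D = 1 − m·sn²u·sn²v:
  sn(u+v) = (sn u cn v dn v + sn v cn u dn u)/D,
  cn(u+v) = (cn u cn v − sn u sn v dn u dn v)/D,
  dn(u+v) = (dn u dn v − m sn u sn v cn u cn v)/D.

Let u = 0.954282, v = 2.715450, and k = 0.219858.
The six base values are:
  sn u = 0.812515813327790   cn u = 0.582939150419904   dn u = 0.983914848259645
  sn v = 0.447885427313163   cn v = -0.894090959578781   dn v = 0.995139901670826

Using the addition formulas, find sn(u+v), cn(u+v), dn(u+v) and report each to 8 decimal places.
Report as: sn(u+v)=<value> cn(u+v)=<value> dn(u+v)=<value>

sn(u+v)=-0.46904467 cn(u+v)=-0.88317444 dn(u+v)=0.99466859

m = k² = 0.048337540164
D = 1 − m·sn²u·sn²v = 0.9935984955102609
sn(u+v) = (sn u·cn v·dn v + sn v·cn u·dn u)/D = -0.4660420823766766/0.9935984955102609 = -0.4690446739629385
cn(u+v) = (cn u·cn v − sn u·sn v·dn u·dn v)/D = -0.8775207961833525/0.9935984955102609 = -0.88317444133478
dn(u+v) = (dn u·dn v − m·sn u·sn v·cn u·cn v)/D = 0.9883012129340975/0.9935984955102609 = 0.9946685883683399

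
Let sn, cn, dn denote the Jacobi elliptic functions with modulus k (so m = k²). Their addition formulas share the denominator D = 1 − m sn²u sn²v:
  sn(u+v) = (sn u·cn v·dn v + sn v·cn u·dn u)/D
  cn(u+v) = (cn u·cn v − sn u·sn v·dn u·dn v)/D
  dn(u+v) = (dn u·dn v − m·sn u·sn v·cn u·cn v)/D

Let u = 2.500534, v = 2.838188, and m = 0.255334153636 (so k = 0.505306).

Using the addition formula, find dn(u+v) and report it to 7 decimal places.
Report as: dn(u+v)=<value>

dn(u+v)=0.8709987

sn u = 0.7527887809991946, cn u = -0.6582621447430702, dn u = 0.9248267114521597
sn v = 0.5079832334212681, cn v = -0.8613669569718085, dn v = 0.9664945920602832
m = k² = 0.255334153636
D = 1 − m·sn²u·sn²v = 0.9626617514336436
dn(u+v) = (dn u·dn v − m·sn u·sn v·cn u·cn v)/D = 0.8384771555694551/0.9626617514336436 = 0.8709987223661409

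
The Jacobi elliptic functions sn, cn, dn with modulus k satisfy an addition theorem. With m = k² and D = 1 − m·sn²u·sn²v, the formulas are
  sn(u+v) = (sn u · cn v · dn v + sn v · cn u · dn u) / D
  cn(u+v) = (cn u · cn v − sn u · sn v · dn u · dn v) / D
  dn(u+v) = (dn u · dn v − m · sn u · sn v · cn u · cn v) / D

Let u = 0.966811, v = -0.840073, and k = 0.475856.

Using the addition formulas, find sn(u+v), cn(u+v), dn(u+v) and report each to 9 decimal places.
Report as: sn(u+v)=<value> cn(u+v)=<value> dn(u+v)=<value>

sn(u+v)=0.126323030 cn(u+v)=0.991989159 dn(u+v)=0.998191664

sn u = 0.8067524540842037, cn u = 0.5908895648334931, dn u = 0.9233755080290408
sn v = -0.7316396711412499, cn v = 0.6816915663350425, dn v = 0.9374369351052336
m = k² = 0.226438932736
D = 1 − m·sn²u·sn²v = 0.9211092324694949
sn(u+v) = (sn u·cn v·dn v + sn v·cn u·dn u)/D = 0.1163573087685799/0.9211092324694949 = 0.1263230295245504
cn(u+v) = (cn u·cn v − sn u·sn v·dn u·dn v)/D = 0.913730373160855/0.9211092324694949 = 0.9919891593216831
dn(u+v) = (dn u·dn v − m·sn u·sn v·cn u·cn v)/D = 0.9194435578942987/0.9211092324694949 = 0.99819166444491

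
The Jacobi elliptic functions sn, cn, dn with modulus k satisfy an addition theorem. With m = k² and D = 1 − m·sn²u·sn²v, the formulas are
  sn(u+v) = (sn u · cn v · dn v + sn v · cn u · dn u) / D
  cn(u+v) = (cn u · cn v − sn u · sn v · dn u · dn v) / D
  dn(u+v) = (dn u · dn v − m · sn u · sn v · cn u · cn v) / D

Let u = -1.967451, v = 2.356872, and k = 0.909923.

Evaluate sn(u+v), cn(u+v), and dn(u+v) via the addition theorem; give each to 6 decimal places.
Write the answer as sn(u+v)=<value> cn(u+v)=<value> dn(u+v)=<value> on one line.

sn u = -0.9885712414787762, cn u = 0.1507544378156452, dn u = 0.4368719441431791
sn v = 0.9999176675773843, cn v = -0.01283191593658238, dn v = 0.4149415191828231
m = k² = 0.827959865929
D = 1 − m·sn²u·sn²v = 0.1909903274856888
sn(u+v) = (sn u·cn v·dn v + sn v·cn u·dn u)/D = 0.07111860422039687/0.1909903274856888 = 0.3723675704243498
cn(u+v) = (cn u·cn v − sn u·sn v·dn u·dn v)/D = 0.177255322421735/0.1909903274856888 = 0.9280853368609305
dn(u+v) = (dn u·dn v − m·sn u·sn v·cn u·cn v)/D = 0.1796930814699774/0.1909903274856888 = 0.9408491196154531

sn(u+v)=0.372368 cn(u+v)=0.928085 dn(u+v)=0.940849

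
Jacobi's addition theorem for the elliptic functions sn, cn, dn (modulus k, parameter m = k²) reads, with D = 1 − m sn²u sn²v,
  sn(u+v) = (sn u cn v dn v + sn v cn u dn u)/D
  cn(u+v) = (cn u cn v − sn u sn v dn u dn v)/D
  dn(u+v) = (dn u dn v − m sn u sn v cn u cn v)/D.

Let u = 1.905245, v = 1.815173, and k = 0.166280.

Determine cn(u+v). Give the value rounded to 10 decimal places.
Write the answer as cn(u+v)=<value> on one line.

sn u = 0.9495285147070364, cn u = -0.3136807290195706, dn u = 0.9874570903670229
sn v = 0.9736309656494531, cn v = -0.2281287854009517, dn v = 0.9868079313585506
m = k² = 0.0276490384
D = 1 − m·sn²u·sn²v = 0.9763688525515498
cn(u+v) = (cn u·cn v − sn u·sn v·dn u·dn v)/D = -0.8292919940985652/0.9763688525515498 = -0.8493634264667212

cn(u+v)=-0.8493634265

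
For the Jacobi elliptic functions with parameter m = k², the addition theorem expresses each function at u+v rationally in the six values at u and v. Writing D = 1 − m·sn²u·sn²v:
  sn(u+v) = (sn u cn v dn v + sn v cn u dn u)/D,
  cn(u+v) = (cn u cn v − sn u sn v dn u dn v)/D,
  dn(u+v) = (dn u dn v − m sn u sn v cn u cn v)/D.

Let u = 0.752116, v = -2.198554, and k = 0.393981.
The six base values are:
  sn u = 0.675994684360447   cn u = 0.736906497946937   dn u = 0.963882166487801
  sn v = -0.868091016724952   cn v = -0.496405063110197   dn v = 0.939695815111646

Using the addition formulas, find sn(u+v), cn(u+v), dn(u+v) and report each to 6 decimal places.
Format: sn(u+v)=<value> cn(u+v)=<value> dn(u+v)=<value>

sn(u+v)=-0.984555 cn(u+v)=0.175074 dn(u+v)=0.921703

m = k² = 0.155221028361
D = 1 − m·sn²u·sn²v = 0.9465475467623994
sn(u+v) = (sn u·cn v·dn v + sn v·cn u·dn u)/D = -0.9319283423624131/0.9465475467623994 = -0.9845552350222762
cn(u+v) = (cn u·cn v − sn u·sn v·dn u·dn v)/D = 0.1657160915046019/0.9465475467623994 = 0.1750742390822547
dn(u+v) = (dn u·dn v − m·sn u·sn v·cn u·cn v)/D = 0.8724358313327195/0.9465475467623994 = 0.9217031244936677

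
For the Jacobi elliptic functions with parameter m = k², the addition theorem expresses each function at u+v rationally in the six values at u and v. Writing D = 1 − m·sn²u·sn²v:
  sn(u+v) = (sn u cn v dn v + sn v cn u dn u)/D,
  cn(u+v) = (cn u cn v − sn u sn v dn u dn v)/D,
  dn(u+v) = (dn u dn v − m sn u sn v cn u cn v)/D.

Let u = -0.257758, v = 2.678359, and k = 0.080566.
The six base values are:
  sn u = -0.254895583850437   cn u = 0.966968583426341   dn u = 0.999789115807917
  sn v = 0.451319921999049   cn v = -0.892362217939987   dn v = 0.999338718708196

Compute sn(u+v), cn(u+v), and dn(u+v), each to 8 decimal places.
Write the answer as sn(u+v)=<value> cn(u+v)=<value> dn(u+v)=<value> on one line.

sn(u+v)=0.66368594 cn(u+v)=-0.74801135 dn(u+v)=0.99856943

m = k² = 0.006490880356
D = 1 − m·sn²u·sn²v = 0.9999140991946884
sn(u+v) = (sn u·cn v·dn v + sn v·cn u·dn u)/D = 0.6636289272581701/0.9999140991946884 = 0.663685938414754
cn(u+v) = (cn u·cn v − sn u·sn v·dn u·dn v)/D = -0.7479470921626044/0.9999140991946884 = -0.7480113469396887
dn(u+v) = (dn u·dn v − m·sn u·sn v·cn u·cn v)/D = 0.998483650489587/0.9999140991946884 = 0.9985694284076468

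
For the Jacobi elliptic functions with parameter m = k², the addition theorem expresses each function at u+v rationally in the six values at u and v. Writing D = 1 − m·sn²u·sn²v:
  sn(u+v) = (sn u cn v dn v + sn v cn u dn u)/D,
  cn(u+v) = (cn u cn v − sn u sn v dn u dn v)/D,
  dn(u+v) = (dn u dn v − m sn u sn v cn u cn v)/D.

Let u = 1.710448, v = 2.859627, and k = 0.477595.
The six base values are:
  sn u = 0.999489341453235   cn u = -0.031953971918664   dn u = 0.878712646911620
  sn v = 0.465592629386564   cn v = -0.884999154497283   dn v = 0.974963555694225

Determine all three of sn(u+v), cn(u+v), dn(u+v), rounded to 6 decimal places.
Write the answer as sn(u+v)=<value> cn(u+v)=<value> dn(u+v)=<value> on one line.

sn(u+v)=-0.920966 cn(u+v)=-0.389643 dn(u+v)=0.898072

m = k² = 0.228096984025
D = 1 − m·sn²u·sn²v = 0.9506044221492318
sn(u+v) = (sn u·cn v·dn v + sn v·cn u·dn u)/D = -0.8754743819621145/0.9506044221492318 = -0.9209660312569817
cn(u+v) = (cn u·cn v − sn u·sn v·dn u·dn v)/D = -0.3703962390977109/0.9506044221492318 = -0.3896428740151219
dn(u+v) = (dn u·dn v − m·sn u·sn v·cn u·cn v)/D = 0.8537110774547964/0.9506044221492318 = 0.8980718557195766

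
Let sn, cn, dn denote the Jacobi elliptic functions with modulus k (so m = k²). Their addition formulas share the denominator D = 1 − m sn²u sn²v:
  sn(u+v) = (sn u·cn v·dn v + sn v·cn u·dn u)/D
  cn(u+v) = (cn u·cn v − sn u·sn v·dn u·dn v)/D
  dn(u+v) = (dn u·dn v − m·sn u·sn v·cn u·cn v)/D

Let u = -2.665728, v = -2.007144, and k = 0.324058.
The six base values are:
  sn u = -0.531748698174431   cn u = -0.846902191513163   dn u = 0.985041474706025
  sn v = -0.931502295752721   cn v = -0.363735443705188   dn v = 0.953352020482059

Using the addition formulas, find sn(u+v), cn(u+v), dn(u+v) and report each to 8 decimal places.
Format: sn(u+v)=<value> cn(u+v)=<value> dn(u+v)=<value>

sn(u+v)=0.98691162 cn(u+v)=-0.16126205 dn(u+v)=0.94747947

m = k² = 0.105013587364
D = 1 − m·sn²u·sn²v = 0.9742352326943661
sn(u+v) = (sn u·cn v·dn v + sn v·cn u·dn u)/D = 0.9614840747965902/0.9742352326943661 = 0.9869116231174364
cn(u+v) = (cn u·cn v − sn u·sn v·dn u·dn v)/D = -0.1571071689503398/0.9742352326943661 = -0.1612620480947305
dn(u+v) = (dn u·dn v − m·sn u·sn v·cn u·cn v)/D = 0.9230678777983333/0.9742352326943661 = 0.9474794657605194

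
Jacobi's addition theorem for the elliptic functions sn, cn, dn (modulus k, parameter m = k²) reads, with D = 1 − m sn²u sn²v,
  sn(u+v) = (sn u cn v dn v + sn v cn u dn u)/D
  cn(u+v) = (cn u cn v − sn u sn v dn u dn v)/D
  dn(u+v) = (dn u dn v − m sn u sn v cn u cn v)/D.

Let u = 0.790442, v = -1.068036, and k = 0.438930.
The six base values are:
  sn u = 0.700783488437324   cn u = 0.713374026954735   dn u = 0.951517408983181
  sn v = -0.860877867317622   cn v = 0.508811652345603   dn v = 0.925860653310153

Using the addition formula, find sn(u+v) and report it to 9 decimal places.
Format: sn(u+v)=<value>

sn(u+v)=-0.273392479

m = k² = 0.1926595449
D = 1 − m·sn²u·sn²v = 0.9298800922130803
sn(u+v) = (sn u·cn v·dn v + sn v·cn u·dn u)/D = -0.2542222238497733/0.9298800922130803 = -0.2733924792870162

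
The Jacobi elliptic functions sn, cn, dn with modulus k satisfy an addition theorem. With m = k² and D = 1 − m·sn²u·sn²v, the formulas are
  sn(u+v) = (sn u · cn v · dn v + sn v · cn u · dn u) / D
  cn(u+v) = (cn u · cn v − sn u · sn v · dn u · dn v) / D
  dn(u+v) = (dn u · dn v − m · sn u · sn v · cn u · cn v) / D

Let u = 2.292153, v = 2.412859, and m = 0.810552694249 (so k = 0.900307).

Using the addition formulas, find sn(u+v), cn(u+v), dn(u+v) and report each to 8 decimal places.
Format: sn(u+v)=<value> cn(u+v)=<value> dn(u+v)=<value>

sn(u+v)=-0.14041338 cn(u+v)=-0.99009297 dn(u+v)=0.99197742

sn u = 0.999989997398192, cn u = -0.004472706514408868, dn u = 0.435274075659914
sn v = 0.998367797857636, cn v = -0.05711164680601049, dn v = 0.4382820074549893
m = k² = 0.810552694249
D = 1 − m·sn²u·sn²v = 0.1921072803596288
sn(u+v) = (sn u·cn v·dn v + sn v·cn u·dn u)/D = -0.0269744323718043/0.1921072803596288 = -0.1404133790312767
cn(u+v) = (cn u·cn v − sn u·sn v·dn u·dn v)/D = -0.1902040671631182/0.1921072803596288 = -0.9900929668415078
dn(u+v) = (dn u·dn v − m·sn u·sn v·cn u·cn v)/D = 0.190566085162969/0.1921072803596288 = 0.9919774243132551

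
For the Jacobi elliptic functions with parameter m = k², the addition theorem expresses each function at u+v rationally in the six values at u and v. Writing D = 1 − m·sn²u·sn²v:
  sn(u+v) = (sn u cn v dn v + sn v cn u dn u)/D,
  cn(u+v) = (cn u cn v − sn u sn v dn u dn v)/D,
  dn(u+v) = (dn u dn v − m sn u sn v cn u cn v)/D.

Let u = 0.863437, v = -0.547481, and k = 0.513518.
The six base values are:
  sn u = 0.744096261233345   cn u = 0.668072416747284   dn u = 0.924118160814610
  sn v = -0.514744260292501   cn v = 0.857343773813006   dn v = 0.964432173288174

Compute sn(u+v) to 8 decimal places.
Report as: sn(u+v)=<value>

sn(u+v)=0.30943500

m = k² = 0.263700736324
D = 1 − m·sn²u·sn²v = 0.9613141082181534
sn(u+v) = (sn u·cn v·dn v + sn v·cn u·dn u)/D = 0.2974642270619566/0.9613141082181534 = 0.3094349958239168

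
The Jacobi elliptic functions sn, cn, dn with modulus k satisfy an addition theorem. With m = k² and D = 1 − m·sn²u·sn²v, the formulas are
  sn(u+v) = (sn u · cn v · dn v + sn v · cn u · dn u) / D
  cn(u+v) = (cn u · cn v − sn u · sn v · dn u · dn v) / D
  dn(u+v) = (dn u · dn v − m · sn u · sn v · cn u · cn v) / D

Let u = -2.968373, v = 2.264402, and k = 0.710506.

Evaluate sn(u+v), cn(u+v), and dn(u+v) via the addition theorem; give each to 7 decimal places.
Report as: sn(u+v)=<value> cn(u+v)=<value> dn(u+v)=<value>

sn(u+v)=-0.6269233 cn(u+v)=0.7790810 dn(u+v)=0.8953154

sn u = -0.6569483256117659, cn u = -0.7539356056560117, dn u = 0.8843810016409867
sn v = 0.9583081243718055, cn v = -0.2857368348025717, dn v = 0.7323915789460809
m = k² = 0.504818776036
D = 1 − m·sn²u·sn²v = 0.7999178895101338
sn(u+v) = (sn u·cn v·dn v + sn v·cn u·dn u)/D = -0.5014871890219194/0.7999178895101338 = -0.6269233325048249
cn(u+v) = (cn u·cn v − sn u·sn v·dn u·dn v)/D = 0.6232007936493986/0.7999178895101338 = 0.7790809554603711
dn(u+v) = (dn u·dn v − m·sn u·sn v·cn u·cn v)/D = 0.7161787894682001/0.7999178895101338 = 0.8953153803158282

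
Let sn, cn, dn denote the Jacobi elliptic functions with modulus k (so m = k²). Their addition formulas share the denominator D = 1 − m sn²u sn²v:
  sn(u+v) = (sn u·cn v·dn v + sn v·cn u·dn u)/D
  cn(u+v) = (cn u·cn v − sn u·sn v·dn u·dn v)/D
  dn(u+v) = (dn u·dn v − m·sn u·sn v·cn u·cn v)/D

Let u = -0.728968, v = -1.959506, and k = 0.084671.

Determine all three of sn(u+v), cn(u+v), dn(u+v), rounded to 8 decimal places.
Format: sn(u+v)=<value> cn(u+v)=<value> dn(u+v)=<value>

sn(u+v)=-0.44274837 cn(u+v)=-0.89664591 dn(u+v)=0.99929708

sn u = -0.6657898988436257, cn u = 0.7461392702423554, dn u = 0.9984097725824724
sn v = -0.9269622261903282, cn v = -0.3751546763886474, dn v = 0.9969151515036832
m = k² = 0.007169178241
D = 1 − m·sn²u·sn²v = 0.9972693385722163
sn(u+v) = (sn u·cn v·dn v + sn v·cn u·dn u)/D = -0.4415393709623643/0.9972693385722163 = -0.4427483668499356
cn(u+v) = (cn u·cn v − sn u·sn v·dn u·dn v)/D = -0.8941974712256937/0.9972693385722163 = -0.8966459076200119
dn(u+v) = (dn u·dn v − m·sn u·sn v·cn u·cn v)/D = 0.9965683378767563/0.9972693385722163 = 0.9992970798676478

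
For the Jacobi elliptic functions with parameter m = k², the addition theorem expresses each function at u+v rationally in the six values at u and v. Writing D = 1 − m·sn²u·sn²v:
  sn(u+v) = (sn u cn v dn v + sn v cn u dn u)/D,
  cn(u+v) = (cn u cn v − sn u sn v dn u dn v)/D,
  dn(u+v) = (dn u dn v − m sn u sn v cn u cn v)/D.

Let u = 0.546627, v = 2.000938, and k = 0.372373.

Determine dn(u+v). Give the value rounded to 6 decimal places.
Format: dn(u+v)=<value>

sn u = 0.5167728705823875, cn u = 0.8561225380925554, dn u = 0.9813102586434952
sn v = 0.9409486728135064, cn v = -0.338549250671894, dn v = 0.9366061800655216
m = k² = 0.138661651129
D = 1 − m·sn²u·sn²v = 0.9672140594112018
dn(u+v) = (dn u·dn v − m·sn u·sn v·cn u·cn v)/D = 0.9386437381392823/0.9672140594112018 = 0.970461222111151

dn(u+v)=0.970461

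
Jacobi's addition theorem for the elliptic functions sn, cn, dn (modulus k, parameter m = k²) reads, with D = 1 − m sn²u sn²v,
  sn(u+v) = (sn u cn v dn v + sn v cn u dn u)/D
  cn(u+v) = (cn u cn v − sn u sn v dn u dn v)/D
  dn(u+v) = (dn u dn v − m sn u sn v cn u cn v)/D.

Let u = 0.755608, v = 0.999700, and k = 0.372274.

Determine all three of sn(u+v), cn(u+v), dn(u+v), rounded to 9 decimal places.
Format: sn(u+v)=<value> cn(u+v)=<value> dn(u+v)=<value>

sn(u+v)=0.993231058 cn(u+v)=-0.116155350 dn(u+v)=0.929129650

sn u = 0.6792503446178205, cn u = 0.7339066489251696, dn u = 0.9675009857993133
sn v = 0.8309731420948514, cn v = 0.5563125354663599, dn v = 0.9509483508024618
m = k² = 0.138587931076
D = 1 − m·sn²u·sn²v = 0.9558471114964984
sn(u+v) = (sn u·cn v·dn v + sn v·cn u·dn u)/D = 0.9493770379262244/0.9558471114964984 = 0.9932310580923928
cn(u+v) = (cn u·cn v − sn u·sn v·dn u·dn v)/D = -0.1110267553998929/0.9558471114964984 = -0.1161553495998608
dn(u+v) = (dn u·dn v − m·sn u·sn v·cn u·cn v)/D = 0.8881058920669627/0.9558471114964984 = 0.9291296499044933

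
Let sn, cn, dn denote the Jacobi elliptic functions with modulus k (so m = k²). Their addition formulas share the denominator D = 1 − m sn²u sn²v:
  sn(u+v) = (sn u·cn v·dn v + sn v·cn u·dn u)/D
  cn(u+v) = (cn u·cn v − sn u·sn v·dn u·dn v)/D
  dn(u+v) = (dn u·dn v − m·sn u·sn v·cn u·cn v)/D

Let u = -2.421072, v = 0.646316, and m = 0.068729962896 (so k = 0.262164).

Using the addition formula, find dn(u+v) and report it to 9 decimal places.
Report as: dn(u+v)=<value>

sn u = -0.697528647907419, cn u = -0.7165568960999873, dn u = 0.9831376794324433
sn v = 0.5999786381688604, cn v = 0.8000160209277309, dn v = 0.9875520113713052
m = k² = 0.068729962896
D = 1 − m·sn²u·sn²v = 0.987962348019206
dn(u+v) = (dn u·dn v − m·sn u·sn v·cn u·cn v)/D = 0.9544106310295274/0.987962348019206 = 0.9660394780661961

dn(u+v)=0.966039478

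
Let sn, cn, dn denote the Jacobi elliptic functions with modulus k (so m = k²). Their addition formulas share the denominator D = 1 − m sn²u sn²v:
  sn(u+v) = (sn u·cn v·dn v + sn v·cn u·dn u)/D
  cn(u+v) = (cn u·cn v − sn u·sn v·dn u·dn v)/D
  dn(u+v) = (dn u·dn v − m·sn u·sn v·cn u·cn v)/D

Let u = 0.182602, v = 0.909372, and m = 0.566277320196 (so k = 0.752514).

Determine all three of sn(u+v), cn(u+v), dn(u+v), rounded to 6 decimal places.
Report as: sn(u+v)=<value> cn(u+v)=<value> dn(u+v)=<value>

sn u = 0.1810280829557259, cn u = 0.983477927144974, dn u = 0.9906777636922376
sn v = 0.7511524757102448, cn v = 0.6601287436813899, dn v = 0.8249177680077463
m = k² = 0.566277320196
D = 1 − m·sn²u·sn²v = 0.9895292623356492
sn(u+v) = (sn u·cn v·dn v + sn v·cn u·dn u)/D = 0.83043434533551/0.9895292623356492 = 0.8392216147053426
cn(u+v) = (cn u·cn v − sn u·sn v·dn u·dn v)/D = 0.538095678393459/0.9895292623356492 = 0.5437895561808424
dn(u+v) = (dn u·dn v − m·sn u·sn v·cn u·cn v)/D = 0.767236153246834/0.9895292623356492 = 0.7753546887899782

sn(u+v)=0.839222 cn(u+v)=0.543790 dn(u+v)=0.775355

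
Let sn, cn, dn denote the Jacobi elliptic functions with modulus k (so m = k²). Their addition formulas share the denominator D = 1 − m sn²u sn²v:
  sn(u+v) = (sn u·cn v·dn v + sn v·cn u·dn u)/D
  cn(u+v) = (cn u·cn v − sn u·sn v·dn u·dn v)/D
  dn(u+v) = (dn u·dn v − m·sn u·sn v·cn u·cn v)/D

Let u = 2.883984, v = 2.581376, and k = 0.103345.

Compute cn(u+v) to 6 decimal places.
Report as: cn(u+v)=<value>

sn u = 0.2628882934959585, cn u = -0.9648262771829874, dn u = 0.9996308765812304
sn v = 0.5382412256524697, cn v = -0.8427908299264576, dn v = 0.9984517567761101
m = k² = 0.010680189025
D = 1 − m·sn²u·sn²v = 0.9997861666936578
cn(u+v) = (cn u·cn v − sn u·sn v·dn u·dn v)/D = 0.6719206429524695/0.9997861666936578 = 0.6720643526950811

cn(u+v)=0.672064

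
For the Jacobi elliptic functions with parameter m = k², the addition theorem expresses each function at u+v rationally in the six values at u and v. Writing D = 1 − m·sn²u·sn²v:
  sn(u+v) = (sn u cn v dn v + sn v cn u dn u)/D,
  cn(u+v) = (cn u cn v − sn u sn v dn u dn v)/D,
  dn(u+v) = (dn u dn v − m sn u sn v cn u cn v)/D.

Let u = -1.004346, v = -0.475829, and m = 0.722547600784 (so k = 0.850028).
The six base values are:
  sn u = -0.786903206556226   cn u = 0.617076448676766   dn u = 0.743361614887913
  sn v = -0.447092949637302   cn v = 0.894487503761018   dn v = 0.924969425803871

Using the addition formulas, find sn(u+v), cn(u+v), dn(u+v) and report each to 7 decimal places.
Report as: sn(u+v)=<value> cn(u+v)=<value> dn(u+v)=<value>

m = k² = 0.722547600784
D = 1 − m·sn²u·sn²v = 0.910565571503031
sn(u+v) = (sn u·cn v·dn v + sn v·cn u·dn u)/D = -0.8561493627578255/0.910565571503031 = -0.9402391102319155
cn(u+v) = (cn u·cn v − sn u·sn v·dn u·dn v)/D = 0.3100611692166737/0.910565571503031 = 0.3405149271181747
dn(u+v) = (dn u·dn v − m·sn u·sn v·cn u·cn v)/D = 0.5472734628362068/0.910565571503031 = 0.6010258678382121

sn(u+v)=-0.9402391 cn(u+v)=0.3405149 dn(u+v)=0.6010259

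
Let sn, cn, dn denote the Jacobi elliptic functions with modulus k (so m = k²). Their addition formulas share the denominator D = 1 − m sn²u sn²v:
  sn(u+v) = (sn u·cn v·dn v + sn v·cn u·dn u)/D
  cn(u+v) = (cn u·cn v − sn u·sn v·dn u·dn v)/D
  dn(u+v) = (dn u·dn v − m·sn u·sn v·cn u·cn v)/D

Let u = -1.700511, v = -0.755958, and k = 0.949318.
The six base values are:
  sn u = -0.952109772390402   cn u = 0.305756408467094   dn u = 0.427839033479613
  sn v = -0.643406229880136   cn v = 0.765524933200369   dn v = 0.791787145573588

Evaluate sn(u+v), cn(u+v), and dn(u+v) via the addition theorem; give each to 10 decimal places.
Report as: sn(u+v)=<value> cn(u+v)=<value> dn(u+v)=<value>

sn(u+v)=-0.9991953539 cn(u+v)=0.0401079129 dn(u+v)=0.3166149917

m = k² = 0.901204665124
D = 1 − m·sn²u·sn²v = 0.6618043633313329
sn(u+v) = (sn u·cn v·dn v + sn v·cn u·dn u)/D = -0.6612718450544923/0.6618043633313329 = -0.9991953539348696
cn(u+v) = (cn u·cn v − sn u·sn v·dn u·dn v)/D = 0.02654359174298936/0.6618043633313329 = 0.0401079128722823
dn(u+v) = (dn u·dn v − m·sn u·sn v·cn u·cn v)/D = 0.209537182995251/0.6618043633313329 = 0.3166149916880285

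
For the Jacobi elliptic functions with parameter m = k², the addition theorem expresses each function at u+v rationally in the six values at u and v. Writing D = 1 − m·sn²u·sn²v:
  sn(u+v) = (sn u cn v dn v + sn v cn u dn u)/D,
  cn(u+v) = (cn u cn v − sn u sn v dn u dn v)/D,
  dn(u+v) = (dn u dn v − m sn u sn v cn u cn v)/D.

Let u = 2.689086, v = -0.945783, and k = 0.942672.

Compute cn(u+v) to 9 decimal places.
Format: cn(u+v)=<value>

cn(u+v)=0.281964291

sn u = 0.9985358387087395, cn u = -0.05409416617560704, dn u = 0.3375941234049625
sn v = -0.7463759301602667, cn v = 0.6655245832254408, dn v = 0.7106084444361821
m = k² = 0.888630499584
D = 1 − m·sn²u·sn²v = 0.5064129241022536
cn(u+v) = (cn u·cn v − sn u·sn v·dn u·dn v)/D = 0.1427903611944459/0.5064129241022536 = 0.2819642911909848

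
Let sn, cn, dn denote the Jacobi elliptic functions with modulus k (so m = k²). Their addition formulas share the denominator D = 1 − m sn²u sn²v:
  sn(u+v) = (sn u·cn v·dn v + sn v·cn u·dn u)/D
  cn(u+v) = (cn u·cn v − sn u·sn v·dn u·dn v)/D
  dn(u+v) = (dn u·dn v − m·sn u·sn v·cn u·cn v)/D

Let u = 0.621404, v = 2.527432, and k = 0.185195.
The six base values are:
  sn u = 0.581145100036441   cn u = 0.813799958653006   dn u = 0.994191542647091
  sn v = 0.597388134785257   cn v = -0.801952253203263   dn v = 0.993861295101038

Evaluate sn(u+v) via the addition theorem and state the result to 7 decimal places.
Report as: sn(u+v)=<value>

m = k² = 0.034297188025
D = 1 − m·sn²u·sn²v = 0.9958662818660082
sn(u+v) = (sn u·cn v·dn v + sn v·cn u·dn u)/D = 0.0201409568866323/0.9958662818660082 = 0.02022455951505166

sn(u+v)=0.0202246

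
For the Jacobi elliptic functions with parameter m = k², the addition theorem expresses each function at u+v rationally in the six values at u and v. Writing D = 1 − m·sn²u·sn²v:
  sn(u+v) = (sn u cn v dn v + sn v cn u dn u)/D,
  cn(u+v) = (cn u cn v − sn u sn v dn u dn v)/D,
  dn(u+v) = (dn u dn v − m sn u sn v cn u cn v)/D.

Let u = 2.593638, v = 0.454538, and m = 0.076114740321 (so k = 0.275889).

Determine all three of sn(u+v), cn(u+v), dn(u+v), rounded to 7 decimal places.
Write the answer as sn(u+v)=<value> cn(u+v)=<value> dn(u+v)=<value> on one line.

sn u = 0.5710323012551187, cn u = -0.8209275917663405, dn u = 0.9875123625294551
sn v = 0.438020664587656, cn v = 0.8989649033161351, dn v = 0.9926713785955136
m = k² = 0.076114740321
D = 1 − m·sn²u·sn²v = 0.9952381104219767
sn(u+v) = (sn u·cn v·dn v + sn v·cn u·dn u)/D = 0.15448303358627/0.9952381104219767 = 0.1552221844888655
cn(u+v) = (cn u·cn v − sn u·sn v·dn u·dn v)/D = -0.983175410987424/0.9952381104219767 = -0.9878795844851257
dn(u+v) = (dn u·dn v − m·sn u·sn v·cn u·cn v)/D = 0.9943251065798596/0.9952381104219767 = 0.9990826277324429

sn(u+v)=0.1552222 cn(u+v)=-0.9878796 dn(u+v)=0.9990826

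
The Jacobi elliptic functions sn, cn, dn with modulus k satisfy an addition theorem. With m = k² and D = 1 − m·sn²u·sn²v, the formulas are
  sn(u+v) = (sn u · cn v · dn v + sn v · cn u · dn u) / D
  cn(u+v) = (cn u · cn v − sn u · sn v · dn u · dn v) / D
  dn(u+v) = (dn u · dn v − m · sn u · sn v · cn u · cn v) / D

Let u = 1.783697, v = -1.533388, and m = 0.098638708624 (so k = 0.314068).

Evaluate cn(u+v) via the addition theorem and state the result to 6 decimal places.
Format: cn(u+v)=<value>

sn u = 0.9867059477725129, cn u = -0.1625157611751765, dn u = 0.9507715156993528
sn v = -0.9972268987747661, cn v = 0.07442118220011298, dn v = 0.9496881609680594
m = k² = 0.098638708624
D = 1 − m·sn²u·sn²v = 0.9044983579300762
cn(u+v) = (cn u·cn v − sn u·sn v·dn u·dn v)/D = 0.8763675060680338/0.9044983579300762 = 0.9688989464542321

cn(u+v)=0.968899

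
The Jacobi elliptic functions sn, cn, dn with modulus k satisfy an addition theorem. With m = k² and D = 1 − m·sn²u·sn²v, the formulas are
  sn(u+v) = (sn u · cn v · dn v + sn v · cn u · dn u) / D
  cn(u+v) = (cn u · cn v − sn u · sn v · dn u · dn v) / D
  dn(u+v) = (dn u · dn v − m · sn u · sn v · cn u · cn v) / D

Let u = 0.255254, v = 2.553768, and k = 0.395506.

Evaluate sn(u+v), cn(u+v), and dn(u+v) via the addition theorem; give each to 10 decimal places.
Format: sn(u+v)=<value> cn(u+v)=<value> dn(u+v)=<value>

sn u = 0.2520772615684098, cn u = 0.9677071117854676, dn u = 0.9950177360002916
sn v = 0.6548472699076289, cn v = -0.7557612407993182, dn v = 0.9658783874692368
m = k² = 0.156424996036
D = 1 − m·sn²u·sn²v = 0.9957376065118844
sn(u+v) = (sn u·cn v·dn v + sn v·cn u·dn u)/D = 0.4465333897971362/0.9957376065118844 = 0.4484448381550674
cn(u+v) = (cn u·cn v − sn u·sn v·dn u·dn v)/D = -0.8900007375380625/0.9957376065118844 = -0.8938105096339355
dn(u+v) = (dn u·dn v − m·sn u·sn v·cn u·cn v)/D = 0.979950752611395/0.9957376065118844 = 0.9841455682729594

sn(u+v)=0.4484448382 cn(u+v)=-0.8938105096 dn(u+v)=0.9841455683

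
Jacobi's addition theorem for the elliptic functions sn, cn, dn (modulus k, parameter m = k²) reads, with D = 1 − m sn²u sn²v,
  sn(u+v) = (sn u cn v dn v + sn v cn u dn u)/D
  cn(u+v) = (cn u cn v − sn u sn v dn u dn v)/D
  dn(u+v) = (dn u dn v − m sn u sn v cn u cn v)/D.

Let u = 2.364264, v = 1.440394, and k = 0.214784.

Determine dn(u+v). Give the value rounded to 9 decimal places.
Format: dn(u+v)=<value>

sn u = 0.7249057802454006, cn u = -0.6888480309667778, dn u = 0.9878046780644285
sn v = 0.9894260944241726, cn v = 0.1450379387351057, dn v = 0.977158262397242
m = k² = 0.046132166656
D = 1 − m·sn²u·sn²v = 0.9762680350819207
dn(u+v) = (dn u·dn v − m·sn u·sn v·cn u·cn v)/D = 0.9685472817962717/0.9762680350819207 = 0.992091563988366

dn(u+v)=0.992091564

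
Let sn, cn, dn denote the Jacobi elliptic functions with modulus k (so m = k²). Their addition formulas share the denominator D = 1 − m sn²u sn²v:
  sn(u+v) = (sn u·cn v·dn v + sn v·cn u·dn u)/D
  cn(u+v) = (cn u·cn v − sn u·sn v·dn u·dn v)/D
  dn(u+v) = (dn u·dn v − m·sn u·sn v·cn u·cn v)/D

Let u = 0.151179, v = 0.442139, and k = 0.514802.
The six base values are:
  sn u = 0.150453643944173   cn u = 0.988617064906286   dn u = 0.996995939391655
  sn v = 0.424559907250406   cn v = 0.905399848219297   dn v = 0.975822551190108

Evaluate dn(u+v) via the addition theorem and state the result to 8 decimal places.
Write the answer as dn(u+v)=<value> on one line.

dn(u+v)=0.95877516

m = k² = 0.265021099204
D = 1 − m·sn²u·sn²v = 0.9989186561071517
dn(u+v) = (dn u·dn v − m·sn u·sn v·cn u·cn v)/D = 0.9577383988963533/0.9989186561071517 = 0.9587751645651704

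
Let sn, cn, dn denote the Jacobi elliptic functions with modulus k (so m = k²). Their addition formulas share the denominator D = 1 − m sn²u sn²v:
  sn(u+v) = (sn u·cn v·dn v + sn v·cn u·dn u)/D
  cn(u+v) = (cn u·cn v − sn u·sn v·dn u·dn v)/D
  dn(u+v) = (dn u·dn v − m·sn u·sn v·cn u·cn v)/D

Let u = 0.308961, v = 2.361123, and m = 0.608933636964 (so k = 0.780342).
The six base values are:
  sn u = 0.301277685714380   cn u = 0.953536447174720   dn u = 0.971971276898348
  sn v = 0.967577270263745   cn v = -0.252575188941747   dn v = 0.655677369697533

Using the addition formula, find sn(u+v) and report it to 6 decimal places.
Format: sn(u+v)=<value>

sn(u+v)=0.893080

m = k² = 0.608933636964
D = 1 − m·sn²u·sn²v = 0.9482541871728682
sn(u+v) = (sn u·cn v·dn v + sn v·cn u·dn u)/D = 0.8468663813198968/0.9482541871728682 = 0.8930795062922425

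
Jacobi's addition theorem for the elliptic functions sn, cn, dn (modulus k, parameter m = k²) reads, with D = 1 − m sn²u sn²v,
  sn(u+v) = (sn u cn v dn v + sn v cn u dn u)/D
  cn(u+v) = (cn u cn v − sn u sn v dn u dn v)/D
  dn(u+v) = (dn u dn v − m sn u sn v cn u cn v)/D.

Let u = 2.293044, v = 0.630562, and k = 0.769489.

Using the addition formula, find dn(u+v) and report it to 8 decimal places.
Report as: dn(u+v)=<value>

dn(u+v)=0.80260588

sn u = 0.9742383233058899, cn u = -0.225520928966977, dn u = 0.6618167257497174
sn v = 0.5711438232838955, cn v = 0.8208500064717392, dn v = 0.8982480259167158
m = k² = 0.592113321121
D = 1 − m·sn²u·sn²v = 0.8166730896841695
dn(u+v) = (dn u·dn v − m·sn u·sn v·cn u·cn v)/D = 0.6554666276956791/0.8166730896841695 = 0.8026058847477961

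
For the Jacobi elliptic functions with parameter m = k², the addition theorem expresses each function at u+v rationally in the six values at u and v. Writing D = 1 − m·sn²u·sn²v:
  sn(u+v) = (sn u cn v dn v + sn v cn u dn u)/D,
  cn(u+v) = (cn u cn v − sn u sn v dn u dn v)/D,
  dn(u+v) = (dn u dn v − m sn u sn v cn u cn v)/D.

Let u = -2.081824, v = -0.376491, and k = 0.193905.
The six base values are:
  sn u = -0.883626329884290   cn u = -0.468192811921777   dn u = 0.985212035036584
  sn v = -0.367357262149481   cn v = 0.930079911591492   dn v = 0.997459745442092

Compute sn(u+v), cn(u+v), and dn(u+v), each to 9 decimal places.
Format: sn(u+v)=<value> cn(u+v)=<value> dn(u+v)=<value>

sn(u+v)=-0.652891446 cn(u+v)=-0.757451490 dn(u+v)=0.991953988

m = k² = 0.037599149025
D = 1 − m·sn²u·sn²v = 0.9960381997810018
sn(u+v) = (sn u·cn v·dn v + sn v·cn u·dn u)/D = -0.6503048202383239/0.9960381997810018 = -0.6528914457109235
cn(u+v) = (cn u·cn v − sn u·sn v·dn u·dn v)/D = -0.7544506187934238/0.9960381997810018 = -0.7574514902734698
dn(u+v) = (dn u·dn v − m·sn u·sn v·cn u·cn v)/D = 0.9880240645805854/0.9960381997810018 = 0.9919539881079074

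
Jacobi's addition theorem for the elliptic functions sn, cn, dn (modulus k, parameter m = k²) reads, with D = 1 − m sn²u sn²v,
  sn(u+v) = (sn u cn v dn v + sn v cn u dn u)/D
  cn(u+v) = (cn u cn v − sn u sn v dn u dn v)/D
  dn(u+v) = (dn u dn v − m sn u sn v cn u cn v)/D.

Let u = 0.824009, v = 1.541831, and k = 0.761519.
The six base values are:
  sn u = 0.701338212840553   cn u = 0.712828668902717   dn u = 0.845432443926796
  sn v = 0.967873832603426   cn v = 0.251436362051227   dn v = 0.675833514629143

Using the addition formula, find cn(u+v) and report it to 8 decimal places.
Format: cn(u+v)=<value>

m = k² = 0.579911187361
D = 1 − m·sn²u·sn²v = 0.732789211479482
cn(u+v) = (cn u·cn v − sn u·sn v·dn u·dn v)/D = -0.2086199259594487/0.732789211479482 = -0.284692954933453

cn(u+v)=-0.28469295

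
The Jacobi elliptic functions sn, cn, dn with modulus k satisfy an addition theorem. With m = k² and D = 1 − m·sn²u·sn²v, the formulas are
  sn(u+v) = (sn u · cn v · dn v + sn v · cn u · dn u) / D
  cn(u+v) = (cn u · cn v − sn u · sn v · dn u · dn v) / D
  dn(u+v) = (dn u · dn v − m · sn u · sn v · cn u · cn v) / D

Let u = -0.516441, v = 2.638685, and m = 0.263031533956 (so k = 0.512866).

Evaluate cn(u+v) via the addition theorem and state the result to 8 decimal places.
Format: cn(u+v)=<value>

cn(u+v)=-0.36301510

sn u = -0.4888163046172933, cn u = 0.8723867378292116, dn u = 0.9680655362022472
sn v = 0.667463486378271, cn v = -0.744642527896281, dn v = 0.9395836723785876
m = k² = 0.263031533956
D = 1 − m·sn²u·sn²v = 0.9720002463780547
cn(u+v) = (cn u·cn v − sn u·sn v·dn u·dn v)/D = -0.3528507622128427/0.9720002463780547 = -0.3630150954463885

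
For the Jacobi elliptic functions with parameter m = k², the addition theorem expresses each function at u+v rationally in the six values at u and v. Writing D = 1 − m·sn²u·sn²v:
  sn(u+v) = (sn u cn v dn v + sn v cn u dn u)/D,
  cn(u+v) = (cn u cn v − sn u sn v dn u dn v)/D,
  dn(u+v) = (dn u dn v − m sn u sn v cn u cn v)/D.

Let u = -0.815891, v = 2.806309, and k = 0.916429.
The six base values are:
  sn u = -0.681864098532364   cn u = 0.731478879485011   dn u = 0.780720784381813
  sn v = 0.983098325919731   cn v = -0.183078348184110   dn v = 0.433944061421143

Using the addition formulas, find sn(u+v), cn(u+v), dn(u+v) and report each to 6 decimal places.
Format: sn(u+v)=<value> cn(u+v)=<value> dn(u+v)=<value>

sn(u+v)=0.988736 cn(u+v)=0.149669 dn(u+v)=0.423050

m = k² = 0.839842112041
D = 1 − m·sn²u·sn²v = 0.6226127617832438
sn(u+v) = (sn u·cn v·dn v + sn v·cn u·dn u)/D = 0.6155997564617324/0.6226127617832438 = 0.9887361683666341
cn(u+v) = (cn u·cn v − sn u·sn v·dn u·dn v)/D = 0.09318578743356754/0.6226127617832438 = 0.14966893252665
dn(u+v) = (dn u·dn v − m·sn u·sn v·cn u·cn v)/D = 0.2633961167303677/0.6226127617832438 = 0.4230496592713054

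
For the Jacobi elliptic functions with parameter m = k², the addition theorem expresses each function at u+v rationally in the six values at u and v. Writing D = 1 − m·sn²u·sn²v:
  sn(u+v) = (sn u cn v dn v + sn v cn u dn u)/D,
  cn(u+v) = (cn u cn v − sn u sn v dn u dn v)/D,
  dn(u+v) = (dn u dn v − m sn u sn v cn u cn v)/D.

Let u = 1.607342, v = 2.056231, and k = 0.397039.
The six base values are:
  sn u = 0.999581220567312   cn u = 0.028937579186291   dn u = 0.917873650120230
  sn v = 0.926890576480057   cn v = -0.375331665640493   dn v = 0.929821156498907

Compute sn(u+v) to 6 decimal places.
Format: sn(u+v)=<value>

m = k² = 0.157639967521
D = 1 − m·sn²u·sn²v = 0.8646807921102728
sn(u+v) = (sn u·cn v·dn v + sn v·cn u·dn u)/D = -0.3242259940219895/0.8646807921102728 = -0.3749661111711626

sn(u+v)=-0.374966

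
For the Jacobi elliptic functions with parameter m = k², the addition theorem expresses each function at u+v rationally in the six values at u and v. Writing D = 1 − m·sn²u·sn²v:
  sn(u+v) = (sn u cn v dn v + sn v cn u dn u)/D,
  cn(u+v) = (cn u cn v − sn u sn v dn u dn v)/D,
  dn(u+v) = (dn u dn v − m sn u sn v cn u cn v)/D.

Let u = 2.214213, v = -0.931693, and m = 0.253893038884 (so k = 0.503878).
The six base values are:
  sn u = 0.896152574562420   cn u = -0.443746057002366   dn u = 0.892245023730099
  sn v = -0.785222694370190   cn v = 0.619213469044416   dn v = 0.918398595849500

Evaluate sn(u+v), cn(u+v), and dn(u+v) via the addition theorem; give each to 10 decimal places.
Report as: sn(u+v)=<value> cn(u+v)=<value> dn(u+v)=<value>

m = k² = 0.253893038884
D = 1 − m·sn²u·sn²v = 0.8742811518182614
sn(u+v) = (sn u·cn v·dn v + sn v·cn u·dn u)/D = 0.8205217173506553/0.8742811518182614 = 0.9385101298869346
cn(u+v) = (cn u·cn v − sn u·sn v·dn u·dn v)/D = 0.3018470536225212/0.8742811518182614 = 0.3452516996331939
dn(u+v) = (dn u·dn v − m·sn u·sn v·cn u·cn v)/D = 0.7703457333628034/0.8742811518182614 = 0.8811189990321748

sn(u+v)=0.9385101299 cn(u+v)=0.3452516996 dn(u+v)=0.8811189990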